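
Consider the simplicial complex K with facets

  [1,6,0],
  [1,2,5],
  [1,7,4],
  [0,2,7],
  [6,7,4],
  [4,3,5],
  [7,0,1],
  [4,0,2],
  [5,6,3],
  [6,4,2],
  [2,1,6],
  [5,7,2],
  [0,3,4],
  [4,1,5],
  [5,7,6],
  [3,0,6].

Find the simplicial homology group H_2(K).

Order the vertices as 0 < 1 < 2 < 3 < 4 < 5 < 6 < 7. Listing each simplex with vertices in this order, K has dimension 2 with simplices:

  0-simplices (8): [0], [1], [2], [3], [4], [5], [6], [7]
  1-simplices (24): (24 of them)
  2-simplices (16): [0,1,6], [0,1,7], [0,2,4], [0,2,7], [0,3,4], [0,3,6], [1,2,5], [1,2,6], [1,4,5], [1,4,7], [2,4,6], [2,5,7], [3,4,5], [3,5,6], [4,6,7], [5,6,7]

giving chain groups C_0 ≅ Z^8, C_1 ≅ Z^24, C_2 ≅ Z^16.

∂_1: C_1 → C_0 is given by ∂[p,q] = [q] − [p]. For instance
  ∂[1,4] = [4] − [1].
The resulting 8×24 matrix has rank 7, and its Smith normal form has invariant factors (1,1,1,1,1,1,1).

The boundary map ∂_2: C_2 → C_1 sends each 2-simplex [p,q,r] to [q,r] − [p,r] + [p,q]. For instance
  ∂[0,2,7] = [2,7] − [0,7] + [0,2],
  ∂[1,2,6] = [2,6] − [1,6] + [1,2].
The 24×16 boundary matrix has rank 15 and Smith normal form diag(1,1,1,1,1,1,1,1,1,1,1,1,1,1,1).

From H_k ≅ ker(∂_k) / im(∂_{k+1}) we obtain:

  H_2: rank ker ∂_2 − rank ∂_3 = (16 − 15) − 0 = 1, and there is no ∂_3, so H_2 = Z.

H_2 ≅ Z.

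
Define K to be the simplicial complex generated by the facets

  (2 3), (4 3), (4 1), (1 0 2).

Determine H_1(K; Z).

We work with the vertex ordering 0 < 1 < 2 < 3 < 4. The simplices of K, each written with vertices in increasing order, are:

  0-simplices (5): [0], [1], [2], [3], [4]
  1-simplices (6): [0,1], [0,2], [1,2], [1,4], [2,3], [3,4]
  2-simplices (1): [0,1,2]

giving chain groups C_0 ≅ Z^5, C_1 ≅ Z^6, C_2 ≅ Z^1.

∂_1: C_1 → C_0 is given by ∂[p,q] = [q] − [p]. For instance
  ∂[1,4] = [4] − [1].
The 5×6 boundary matrix has rank 4 and Smith normal form diag(1,1,1,1).

Boundary ∂_2: C_2 → C_1 sends each 2-simplex [p,q,r] to [q,r] − [p,r] + [p,q]. For instance
  ∂[0,1,2] = [1,2] − [0,2] + [0,1].
The 6×1 boundary matrix has rank 1 and Smith normal form diag(1).

Now H_k = ker ∂_k / im ∂_{k+1}, so:

  H_1: rank ker ∂_1 − rank ∂_2 = (6 − 4) − 1 = 1, and the invariant factors of ∂_2 are all 1, so H_1 ≅ Z.

H_1 = Z.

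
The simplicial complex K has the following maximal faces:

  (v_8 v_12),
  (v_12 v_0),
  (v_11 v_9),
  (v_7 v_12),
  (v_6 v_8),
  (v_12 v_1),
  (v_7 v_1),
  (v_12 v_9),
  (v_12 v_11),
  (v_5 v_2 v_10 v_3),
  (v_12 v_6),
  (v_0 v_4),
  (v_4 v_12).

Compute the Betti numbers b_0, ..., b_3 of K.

Take the total order v_0 < v_1 < v_2 < v_3 < v_4 < v_5 < v_6 < v_7 < v_8 < v_9 < v_10 < v_11 < v_12 on the vertex set. Then K (dimension 3) consists of the simplices:

  0-simplices (13): [v_0], [v_1], [v_2], [v_3], [v_4], [v_5], [v_6], [v_7], [v_8], [v_9], [v_10], [v_11], [v_12]
  1-simplices (18): (18 of them)
  2-simplices (4): [v_2,v_3,v_5], [v_2,v_3,v_10], [v_2,v_5,v_10], [v_3,v_5,v_10]
  3-simplices (1): [v_2,v_3,v_5,v_10]

so the chain groups are C_0 ≅ Z^13, C_1 ≅ Z^18, C_2 ≅ Z^4, C_3 ≅ Z^1.

The boundary map ∂_1: C_1 → C_0 sends each edge [p,q] (with p < q) to q − p. For instance
  ∂[v_2,v_3] = [v_3] − [v_2].
The resulting 13×18 matrix has rank 11, and its Smith normal form has invariant factors (1,1,1,1,1,1,1,1,1,1,1).

Boundary ∂_2: C_2 → C_1 maps a triangle to the signed sum of its edges. For instance
  ∂[v_2,v_3,v_5] = [v_3,v_5] − [v_2,v_5] + [v_2,v_3],
  ∂[v_2,v_3,v_10] = [v_3,v_10] − [v_2,v_10] + [v_2,v_3].
This gives a 18×4 integer matrix of rank 3; reducing to Smith normal form yields diagonal entries (1,1,1).

Boundary ∂_3: C_3 → C_2 sends each 3-simplex σ to the alternating sum Σ_i (−1)^i (σ with its i-th vertex removed). For instance
  ∂[v_2,v_3,v_5,v_10] = [v_3,v_5,v_10] − [v_2,v_5,v_10] + [v_2,v_3,v_10] − [v_2,v_3,v_5].
As a 4×1 matrix over Z this has rank 1, with invariant factors (1).

Computing H_k = (kernel of ∂_k) / (image of ∂_{k+1}):

  H_0: rank C_0 − rank ∂_1 = 13 − 11 = 2, and the invariant factors of ∂_1 are all 1, so H_0 ≅ Z^2.
  H_1: rank ker ∂_1 − rank ∂_2 = (18 − 11) − 3 = 4, and the invariant factors of ∂_2 are all 1, so H_1 ≅ Z^4.
  H_2: rank ker ∂_2 − rank ∂_3 = (4 − 3) − 1 = 0, and the invariant factors of ∂_3 are all 1, so H_2 ≅ 0.
  H_3: rank ker ∂_3 − rank ∂_4 = (1 − 1) − 0 = 0, and there is no ∂_4, so H_3 ≅ 0.

As a check, the Euler characteristic is 13 − 18 + 4 − 1 = -2, which agrees with 2 − 4 + 0 − 0 = -2.

Hence the Betti numbers are b_0 = 2, b_1 = 4, b_2 = 0, b_3 = 0.

b_0 = 2, b_1 = 4, b_2 = 0, b_3 = 0.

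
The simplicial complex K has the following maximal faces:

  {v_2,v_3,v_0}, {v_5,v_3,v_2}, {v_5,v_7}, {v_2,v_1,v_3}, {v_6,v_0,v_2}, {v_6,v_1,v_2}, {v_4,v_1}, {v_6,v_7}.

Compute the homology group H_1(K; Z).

We work with the vertex ordering v_0 < v_1 < v_2 < v_3 < v_4 < v_5 < v_6 < v_7. The simplices of K, each written with vertices in increasing order, are:

  0-simplices (8): [v_0], [v_1], [v_2], [v_3], [v_4], [v_5], [v_6], [v_7]
  1-simplices (13): [v_0,v_2], [v_0,v_3], [v_0,v_6], [v_1,v_2], [v_1,v_3], [v_1,v_4], [v_1,v_6], [v_2,v_3], [v_2,v_5], [v_2,v_6], [v_3,v_5], [v_5,v_7], [v_6,v_7]
  2-simplices (5): [v_0,v_2,v_3], [v_0,v_2,v_6], [v_1,v_2,v_3], [v_1,v_2,v_6], [v_2,v_3,v_5]

Hence C_0 ≅ Z^8, C_1 ≅ Z^13, C_2 ≅ Z^5.

The boundary map ∂_1: C_1 → C_0 is given by ∂[p,q] = [q] − [p].
The resulting 8×13 matrix has rank 7, and its Smith normal form has invariant factors (1,1,1,1,1,1,1).

Boundary ∂_2: C_2 → C_1 acts by ∂[p,q,r] = [q,r] − [p,r] + [p,q]. For instance
  ∂[v_1,v_2,v_6] = [v_2,v_6] − [v_1,v_6] + [v_1,v_2],
  ∂[v_0,v_2,v_3] = [v_2,v_3] − [v_0,v_3] + [v_0,v_2].
The 13×5 boundary matrix has rank 5 and Smith normal form diag(1,1,1,1,1).

From H_k ≅ ker(∂_k) / im(∂_{k+1}) we obtain:

  H_1: rank ker ∂_1 − rank ∂_2 = (13 − 7) − 5 = 1, and the invariant factors of ∂_2 are all 1, so H_1 ≅ Z.

H_1 ≅ Z.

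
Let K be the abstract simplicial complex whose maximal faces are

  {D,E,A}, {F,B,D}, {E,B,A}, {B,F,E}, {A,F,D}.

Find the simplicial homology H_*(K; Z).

H_0 = Z,  H_1 = Z,  H_2 = 0.

Take the total order A < B < D < E < F on the vertex set. Then K (dimension 2) consists of the simplices:

  0-simplices (5): A, B, D, E, F
  1-simplices (10): AB, AD, AE, AF, BD, BE, BF, DE, DF, EF
  2-simplices (5): ABE, ADE, ADF, BDF, BEF

giving chain groups C_0 ≅ Z^5, C_1 ≅ Z^10, C_2 ≅ Z^5.

Boundary ∂_1: C_1 → C_0 is given by ∂[p,q] = [q] − [p]. For instance
  ∂AE = E − A.
The 5×10 boundary matrix has rank 4 and Smith normal form diag(1,1,1,1).

∂_2: C_2 → C_1 maps a triangle to the signed sum of its edges. For instance
  ∂BDF = DF − BF + BD,
  ∂ABE = BE − AE + AB.
The 10×5 boundary matrix has rank 5 and Smith normal form diag(1,1,1,1,1).

Now H_k = ker ∂_k / im ∂_{k+1}, so:

  H_0: rank C_0 − rank ∂_1 = 5 − 4 = 1, and the invariant factors of ∂_1 are all 1, so H_0 ≅ Z.
  H_1: rank ker ∂_1 − rank ∂_2 = (10 − 4) − 5 = 1, and the invariant factors of ∂_2 are all 1, so H_1 ≅ Z.
  H_2: rank ker ∂_2 − rank ∂_3 = (5 − 5) − 0 = 0, and there is no ∂_3, so H_2 ≅ 0.

(K is a triangulation of the Möbius band.)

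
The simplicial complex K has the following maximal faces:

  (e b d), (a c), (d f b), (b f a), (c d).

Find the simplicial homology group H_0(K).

H_0 ≅ Z.

Take the total order a < b < c < d < e < f on the vertex set. Then K (dimension 2) consists of the simplices:

  0-simplices (6): a, b, c, d, e, f
  1-simplices (9): ab, ac, af, bd, be, bf, cd, de, df
  2-simplices (3): abf, bde, bdf

giving chain groups C_0 ≅ Z^6, C_1 ≅ Z^9, C_2 ≅ Z^3.

The boundary map ∂_1: C_1 → C_0 maps an edge to its endpoints' difference, ∂[p,q] = q − p.
The 6×9 boundary matrix has rank 5 and Smith normal form diag(1,1,1,1,1).

The boundary map ∂_2: C_2 → C_1 acts by ∂[p,q,r] = [q,r] − [p,r] + [p,q]. For instance
  ∂bde = de − be + bd,
  ∂bdf = df − bf + bd.
The resulting 9×3 matrix has rank 3, and its Smith normal form has invariant factors (1,1,1).

Now H_k = ker ∂_k / im ∂_{k+1}, so:

  H_0: rank C_0 − rank ∂_1 = 6 − 5 = 1, and the invariant factors of ∂_1 are all 1, so H_0 ≅ Z.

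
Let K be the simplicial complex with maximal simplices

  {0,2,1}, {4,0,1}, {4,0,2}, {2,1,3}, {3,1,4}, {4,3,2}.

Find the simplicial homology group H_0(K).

K has 5 vertices, 9 edges, 6 triangles.
rank ∂_0 = 0, rank ∂_1 = 4 ⇒ b_0 = 5 − 0 − 4 = 1; all invariant factors of ∂_1 are 1 so no torsion. So H_0 ≅ Z.

H_0 ≅ Z.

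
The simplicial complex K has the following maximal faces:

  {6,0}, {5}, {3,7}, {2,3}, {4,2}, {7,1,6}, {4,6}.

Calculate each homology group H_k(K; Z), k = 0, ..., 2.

H_0 = Z^2,  H_1 = Z,  H_2 = 0.

Take the total order 0 < 1 < 2 < 3 < 4 < 5 < 6 < 7 on the vertex set. Then K (dimension 2) consists of the simplices:

  0-simplices (8): [0], [1], [2], [3], [4], [5], [6], [7]
  1-simplices (8): [0,6], [1,6], [1,7], [2,3], [2,4], [3,7], [4,6], [6,7]
  2-simplices (1): [1,6,7]

giving chain groups C_0 ≅ Z^8, C_1 ≅ Z^8, C_2 ≅ Z^1.

∂_1: C_1 → C_0 sends each edge [p,q] (with p < q) to q − p.
This gives a 8×8 integer matrix of rank 6; reducing to Smith normal form yields diagonal entries (1,1,1,1,1,1).

The boundary map ∂_2: C_2 → C_1 sends each 2-simplex [p,q,r] to [q,r] − [p,r] + [p,q]. For instance
  ∂[1,6,7] = [6,7] − [1,7] + [1,6].
The resulting 8×1 matrix has rank 1, and its Smith normal form has invariant factors (1).

Computing H_k = (kernel of ∂_k) / (image of ∂_{k+1}):

  H_0: rank C_0 − rank ∂_1 = 8 − 6 = 2, and the invariant factors of ∂_1 are all 1, so H_0 ≅ Z^2.
  H_1: rank ker ∂_1 − rank ∂_2 = (8 − 6) − 1 = 1, and the invariant factors of ∂_2 are all 1, so H_1 ≅ Z.
  H_2: rank ker ∂_2 − rank ∂_3 = (1 − 1) − 0 = 0, and there is no ∂_3, so H_2 ≅ 0.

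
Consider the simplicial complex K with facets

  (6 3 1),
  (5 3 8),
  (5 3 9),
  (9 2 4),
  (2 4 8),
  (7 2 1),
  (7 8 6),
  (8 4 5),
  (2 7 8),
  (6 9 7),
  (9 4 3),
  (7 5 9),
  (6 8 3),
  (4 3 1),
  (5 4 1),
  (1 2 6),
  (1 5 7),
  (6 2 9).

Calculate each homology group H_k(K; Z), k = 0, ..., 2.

H_0 = Z,  H_1 = Z ⊕ Z/2,  H_2 = 0.

We work with the vertex ordering 1 < 2 < 3 < 4 < 5 < 6 < 7 < 8 < 9. The simplices of K, each written with vertices in increasing order, are:

  0-simplices (9): [1], [2], [3], [4], [5], [6], [7], [8], [9]
  1-simplices (27): (27 of them)
  2-simplices (18): [1,2,6], [1,2,7], [1,3,4], [1,3,6], [1,4,5], [1,5,7], [2,4,8], [2,4,9], [2,6,9], [2,7,8], [3,4,9], [3,5,8], [3,5,9], [3,6,8], [4,5,8], [5,7,9], [6,7,8], [6,7,9]

giving chain groups C_0 ≅ Z^9, C_1 ≅ Z^27, C_2 ≅ Z^18.

The boundary map ∂_1: C_1 → C_0 maps an edge to its endpoints' difference, ∂[p,q] = q − p.
As a 9×27 matrix over Z this has rank 8, with invariant factors (1,1,1,1,1,1,1,1).

∂_2: C_2 → C_1 sends each 2-simplex [p,q,r] to [q,r] − [p,r] + [p,q]. For instance
  ∂[2,4,8] = [4,8] − [2,8] + [2,4],
  ∂[4,5,8] = [5,8] − [4,8] + [4,5].
As a 27×18 matrix over Z this has rank 18, with invariant factors (1,1,1,1,1,1,1,1,1,1,1,1,1,1,1,1,1,2).

From H_k ≅ ker(∂_k) / im(∂_{k+1}) we obtain:

  H_0: rank C_0 − rank ∂_1 = 9 − 8 = 1, and the invariant factors of ∂_1 are all 1, so H_0 ≅ Z.
  H_1: rank ker ∂_1 − rank ∂_2 = (27 − 8) − 18 = 1, and ∂_2 has invariant factor 2 > 1, so H_1 ≅ Z ⊕ Z/2.
  H_2: rank ker ∂_2 − rank ∂_3 = (18 − 18) − 0 = 0, and there is no ∂_3, so H_2 ≅ 0.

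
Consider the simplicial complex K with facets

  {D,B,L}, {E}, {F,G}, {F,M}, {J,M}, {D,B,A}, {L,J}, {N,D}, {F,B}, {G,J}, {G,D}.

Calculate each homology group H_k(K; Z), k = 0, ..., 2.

Fix the vertex order A < B < D < E < F < G < J < L < M < N and write every simplex with vertices in increasing order. Then dim K = 2 and the simplices of K are:

  0-simplices (10): A, B, D, E, F, G, J, L, M, N
  1-simplices (13): AB, AD, BD, BF, BL, DG, DL, DN, FG, FM, GJ, JL, JM
  2-simplices (2): ABD, BDL

giving chain groups C_0 ≅ Z^10, C_1 ≅ Z^13, C_2 ≅ Z^2.

The boundary map ∂_1: C_1 → C_0 maps an edge to its endpoints' difference, ∂[p,q] = q − p.
The resulting 10×13 matrix has rank 8, and its Smith normal form has invariant factors (1,1,1,1,1,1,1,1).

∂_2: C_2 → C_1 acts by ∂[p,q,r] = [q,r] − [p,r] + [p,q]. For instance
  ∂ABD = BD − AD + AB,
  ∂BDL = DL − BL + BD.
The 13×2 boundary matrix has rank 2 and Smith normal form diag(1,1).

Now H_k = ker ∂_k / im ∂_{k+1}, so:

  H_0: rank C_0 − rank ∂_1 = 10 − 8 = 2, and the invariant factors of ∂_1 are all 1, so H_0 = Z^2.
  H_1: rank ker ∂_1 − rank ∂_2 = (13 − 8) − 2 = 3, and the invariant factors of ∂_2 are all 1, so H_1 = Z^3.
  H_2: rank ker ∂_2 − rank ∂_3 = (2 − 2) − 0 = 0, and there is no ∂_3, so H_2 = 0.

H_0 ≅ Z^2,  H_1 ≅ Z^3,  H_2 = 0.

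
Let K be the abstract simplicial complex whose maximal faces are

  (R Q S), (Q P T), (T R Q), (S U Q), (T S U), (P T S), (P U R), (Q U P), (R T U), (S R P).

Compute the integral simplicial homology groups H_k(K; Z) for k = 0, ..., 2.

H_0 ≅ Z,  H_1 ≅ Z/2Z,  H_2 = 0.

Take the total order P < Q < R < S < T < U on the vertex set. Then K (dimension 2) consists of the simplices:

  0-simplices (6): P, Q, R, S, T, U
  1-simplices (15): PQ, PR, PS, PT, PU, QR, QS, QT, QU, RS, RT, RU, ST, SU, TU
  2-simplices (10): PQT, PQU, PRS, PRU, PST, QRS, QRT, QSU, RTU, STU

so the chain groups are C_0 ≅ Z^6, C_1 ≅ Z^15, C_2 ≅ Z^10.

Boundary ∂_1: C_1 → C_0 is given by ∂[p,q] = [q] − [p].
The resulting 6×15 matrix has rank 5, and its Smith normal form has invariant factors (1,1,1,1,1).

∂_2: C_2 → C_1 sends each 2-simplex [p,q,r] to [q,r] − [p,r] + [p,q]. For instance
  ∂PST = ST − PT + PS,
  ∂PRS = RS − PS + PR.
This gives a 15×10 integer matrix of rank 10; reducing to Smith normal form yields diagonal entries (1,1,1,1,1,1,1,1,1,2).

Now H_k = ker ∂_k / im ∂_{k+1}, so:

  H_0: rank C_0 − rank ∂_1 = 6 − 5 = 1, and the invariant factors of ∂_1 are all 1, so H_0 ≅ Z.
  H_1: rank ker ∂_1 − rank ∂_2 = (15 − 5) − 10 = 0, and ∂_2 has invariant factor 2 > 1, so H_1 ≅ Z/2Z.
  H_2: rank ker ∂_2 − rank ∂_3 = (10 − 10) − 0 = 0, and there is no ∂_3, so H_2 ≅ 0.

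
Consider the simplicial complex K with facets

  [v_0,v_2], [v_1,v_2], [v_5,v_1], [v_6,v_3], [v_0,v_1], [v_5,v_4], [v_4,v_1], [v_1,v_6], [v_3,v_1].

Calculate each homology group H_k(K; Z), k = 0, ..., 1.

Take the total order v_0 < v_1 < v_2 < v_3 < v_4 < v_5 < v_6 on the vertex set. Then K (dimension 1) consists of the simplices:

  0-simplices (7): [v_0], [v_1], [v_2], [v_3], [v_4], [v_5], [v_6]
  1-simplices (9): [v_0,v_1], [v_0,v_2], [v_1,v_2], [v_1,v_3], [v_1,v_4], [v_1,v_5], [v_1,v_6], [v_3,v_6], [v_4,v_5]

Hence C_0 ≅ Z^7, C_1 ≅ Z^9.

∂_1: C_1 → C_0 is given by ∂[p,q] = [q] − [p].
As a 7×9 matrix over Z this has rank 6, with invariant factors (1,1,1,1,1,1).

Computing H_k = (kernel of ∂_k) / (image of ∂_{k+1}):

  H_0: rank C_0 − rank ∂_1 = 7 − 6 = 1, and the invariant factors of ∂_1 are all 1, so H_0 ≅ Z.
  H_1: rank ker ∂_1 − rank ∂_2 = (9 − 6) − 0 = 3, and there is no ∂_2, so H_1 ≅ Z^3.

(K is a triangulation of a wedge of 3 circles.)

H_0 = Z,  H_1 = Z^3.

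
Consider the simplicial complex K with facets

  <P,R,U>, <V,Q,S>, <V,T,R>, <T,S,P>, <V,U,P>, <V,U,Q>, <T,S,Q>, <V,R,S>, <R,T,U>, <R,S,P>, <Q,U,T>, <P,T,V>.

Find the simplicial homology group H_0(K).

H_0 ≅ Z.

Take the total order P < Q < R < S < T < U < V on the vertex set. Then K (dimension 2) consists of the simplices:

  0-simplices (7): P, Q, R, S, T, U, V
  1-simplices (18): PR, PS, PT, PU, PV, QS, QT, QU, QV, RS, RT, RU, RV, ST, SV, TU, TV, UV
  2-simplices (12): PRS, PRU, PST, PTV, PUV, QST, QSV, QTU, QUV, RSV, RTU, RTV

Hence C_0 ≅ Z^7, C_1 ≅ Z^18, C_2 ≅ Z^12.

Boundary ∂_1: C_1 → C_0 maps an edge to its endpoints' difference, ∂[p,q] = q − p.
This gives a 7×18 integer matrix of rank 6; reducing to Smith normal form yields diagonal entries (1,1,1,1,1,1).

Boundary ∂_2: C_2 → C_1 sends each 2-simplex [p,q,r] to [q,r] − [p,r] + [p,q]. For instance
  ∂PUV = UV − PV + PU,
  ∂RSV = SV − RV + RS.
This gives a 18×12 integer matrix of rank 12; reducing to Smith normal form yields diagonal entries (1,1,1,1,1,1,1,1,1,1,1,2).

From H_k ≅ ker(∂_k) / im(∂_{k+1}) we obtain:

  H_0: rank C_0 − rank ∂_1 = 7 − 6 = 1, and the invariant factors of ∂_1 are all 1, so H_0 ≅ Z.

(K is a triangulation of the real projective plane RP^2.)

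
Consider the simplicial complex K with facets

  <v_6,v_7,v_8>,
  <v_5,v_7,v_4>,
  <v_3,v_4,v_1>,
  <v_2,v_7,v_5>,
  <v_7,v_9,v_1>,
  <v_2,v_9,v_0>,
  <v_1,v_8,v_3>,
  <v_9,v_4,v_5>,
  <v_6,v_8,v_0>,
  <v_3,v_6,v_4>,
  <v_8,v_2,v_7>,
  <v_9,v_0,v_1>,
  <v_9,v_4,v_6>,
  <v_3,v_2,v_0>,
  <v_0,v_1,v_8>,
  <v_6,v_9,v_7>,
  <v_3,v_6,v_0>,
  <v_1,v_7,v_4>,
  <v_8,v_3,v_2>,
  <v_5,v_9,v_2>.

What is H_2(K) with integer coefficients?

We work with the vertex ordering v_0 < v_1 < v_2 < v_3 < v_4 < v_5 < v_6 < v_7 < v_8 < v_9. The simplices of K, each written with vertices in increasing order, are:

  0-simplices (10): [v_0], [v_1], [v_2], [v_3], [v_4], [v_5], [v_6], [v_7], [v_8], [v_9]
  1-simplices (30): (30 of them)
  2-simplices (20): (20 of them)

Hence C_0 ≅ Z^10, C_1 ≅ Z^30, C_2 ≅ Z^20.

Boundary ∂_1: C_1 → C_0 maps an edge to its endpoints' difference, ∂[p,q] = q − p. For instance
  ∂[v_4,v_6] = [v_6] − [v_4].
This gives a 10×30 integer matrix of rank 9; reducing to Smith normal form yields diagonal entries (1,1,1,1,1,1,1,1,1).

Boundary ∂_2: C_2 → C_1 acts by ∂[p,q,r] = [q,r] − [p,r] + [p,q]. For instance
  ∂[v_1,v_7,v_9] = [v_7,v_9] − [v_1,v_9] + [v_1,v_7],
  ∂[v_0,v_1,v_9] = [v_1,v_9] − [v_0,v_9] + [v_0,v_1].
As a 30×20 matrix over Z this has rank 20, with invariant factors (1,1,1,1,1,1,1,1,1,1,1,1,1,1,1,1,1,1,1,2).

Now H_k = ker ∂_k / im ∂_{k+1}, so:

  H_2: rank ker ∂_2 − rank ∂_3 = (20 − 20) − 0 = 0, and there is no ∂_3, so H_2 ≅ 0.

H_2 ≅ 0.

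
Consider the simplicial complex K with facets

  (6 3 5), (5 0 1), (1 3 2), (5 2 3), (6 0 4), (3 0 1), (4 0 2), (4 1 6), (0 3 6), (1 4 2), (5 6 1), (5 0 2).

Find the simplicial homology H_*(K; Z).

We work with the vertex ordering 0 < 1 < 2 < 3 < 4 < 5 < 6. The simplices of K, each written with vertices in increasing order, are:

  0-simplices (7): [0], [1], [2], [3], [4], [5], [6]
  1-simplices (18): [0,1], [0,2], [0,3], [0,4], [0,5], [0,6], [1,2], [1,3], [1,4], [1,5], [1,6], [2,3], [2,4], [2,5], [3,5], [3,6], [4,6], [5,6]
  2-simplices (12): [0,1,3], [0,1,5], [0,2,4], [0,2,5], [0,3,6], [0,4,6], [1,2,3], [1,2,4], [1,4,6], [1,5,6], [2,3,5], [3,5,6]

giving chain groups C_0 ≅ Z^7, C_1 ≅ Z^18, C_2 ≅ Z^12.

The boundary map ∂_1: C_1 → C_0 maps an edge to its endpoints' difference, ∂[p,q] = q − p. For instance
  ∂[3,5] = [5] − [3].
The 7×18 boundary matrix has rank 6 and Smith normal form diag(1,1,1,1,1,1).

Boundary ∂_2: C_2 → C_1 sends each 2-simplex [p,q,r] to [q,r] − [p,r] + [p,q]. For instance
  ∂[1,2,4] = [2,4] − [1,4] + [1,2],
  ∂[1,4,6] = [4,6] − [1,6] + [1,4].
The 18×12 boundary matrix has rank 12 and Smith normal form diag(1,1,1,1,1,1,1,1,1,1,1,2).

Now H_k = ker ∂_k / im ∂_{k+1}, so:

  H_0: rank C_0 − rank ∂_1 = 7 − 6 = 1, and the invariant factors of ∂_1 are all 1, so H_0 = Z.
  H_1: rank ker ∂_1 − rank ∂_2 = (18 − 6) − 12 = 0, and ∂_2 has invariant factor 2 > 1, so H_1 = Z/2.
  H_2: rank ker ∂_2 − rank ∂_3 = (12 − 12) − 0 = 0, and there is no ∂_3, so H_2 = 0.

As a check, the Euler characteristic is 7 − 18 + 12 = 1, which agrees with 1 − 0 + 0 = 1.

H_0 ≅ Z,  H_1 ≅ Z/2,  H_2 = 0.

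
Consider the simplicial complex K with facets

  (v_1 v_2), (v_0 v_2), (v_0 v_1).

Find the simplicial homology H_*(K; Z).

H_0 = Z,  H_1 = Z.

We work with the vertex ordering v_0 < v_1 < v_2. The simplices of K, each written with vertices in increasing order, are:

  0-simplices (3): [v_0], [v_1], [v_2]
  1-simplices (3): [v_0,v_1], [v_0,v_2], [v_1,v_2]

so the chain groups are C_0 ≅ Z^3, C_1 ≅ Z^3.

Boundary ∂_1: C_1 → C_0 sends each edge [p,q] (with p < q) to q − p.
The resulting 3×3 matrix has rank 2, and its Smith normal form has invariant factors (1,1).

Computing H_k = (kernel of ∂_k) / (image of ∂_{k+1}):

  H_0: rank C_0 − rank ∂_1 = 3 − 2 = 1, and the invariant factors of ∂_1 are all 1, so H_0 ≅ Z.
  H_1: rank ker ∂_1 − rank ∂_2 = (3 − 2) − 0 = 1, and there is no ∂_2, so H_1 ≅ Z.

(K is a triangulation of the circle S^1.)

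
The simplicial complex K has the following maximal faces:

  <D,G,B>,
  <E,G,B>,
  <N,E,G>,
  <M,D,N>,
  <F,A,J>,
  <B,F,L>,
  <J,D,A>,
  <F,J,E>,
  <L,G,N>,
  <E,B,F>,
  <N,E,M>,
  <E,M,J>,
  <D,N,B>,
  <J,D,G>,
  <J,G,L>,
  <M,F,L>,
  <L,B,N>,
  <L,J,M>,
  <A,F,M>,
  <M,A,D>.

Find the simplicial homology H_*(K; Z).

Order the vertices as A < B < D < E < F < G < J < L < M < N. Listing each simplex with vertices in this order, K has dimension 2 with simplices:

  0-simplices (10): A, B, D, E, F, G, J, L, M, N
  1-simplices (30): AD, AF, AJ, AM, BD, BE, BF, BG, BL, BN, DG, DJ, DM, DN, EF, EG, EJ, EM, EN, FJ, FL, FM, GJ, GL, GN, JL, JM, LM, LN, MN
  2-simplices (20): ADJ, ADM, AFJ, AFM, BDG, BDN, BEF, BEG, BFL, BLN, DGJ, DMN, EFJ, EGN, EJM, EMN, FLM, GJL, GLN, JLM

Hence C_0 ≅ Z^10, C_1 ≅ Z^30, C_2 ≅ Z^20.

∂_1: C_1 → C_0 sends each edge [p,q] (with p < q) to q − p. For instance
  ∂BN = N − B.
The resulting 10×30 matrix has rank 9, and its Smith normal form has invariant factors (1,1,1,1,1,1,1,1,1).

The boundary map ∂_2: C_2 → C_1 acts by ∂[p,q,r] = [q,r] − [p,r] + [p,q]. For instance
  ∂EJM = JM − EM + EJ,
  ∂BFL = FL − BL + BF.
As a 30×20 matrix over Z this has rank 20, with invariant factors (1,1,1,1,1,1,1,1,1,1,1,1,1,1,1,1,1,1,1,2).

From H_k ≅ ker(∂_k) / im(∂_{k+1}) we obtain:

  H_0: rank C_0 − rank ∂_1 = 10 − 9 = 1, and the invariant factors of ∂_1 are all 1, so H_0 = Z.
  H_1: rank ker ∂_1 − rank ∂_2 = (30 − 9) − 20 = 1, and ∂_2 has invariant factor 2 > 1, so H_1 = Z ⊕ Z/2.
  H_2: rank ker ∂_2 − rank ∂_3 = (20 − 20) − 0 = 0, and there is no ∂_3, so H_2 = 0.

As a check, the Euler characteristic is 10 − 30 + 20 = 0, which agrees with 1 − 1 + 0 = 0.

H_0 = Z,  H_1 = Z ⊕ Z/2,  H_2 = 0.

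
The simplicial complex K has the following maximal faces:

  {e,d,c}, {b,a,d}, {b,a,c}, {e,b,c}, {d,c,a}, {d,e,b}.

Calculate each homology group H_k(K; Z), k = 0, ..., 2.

K has 5 vertices, 9 edges, 6 triangles.
rank ∂_0 = 0, rank ∂_1 = 4 ⇒ b_0 = 5 − 0 − 4 = 1; all invariant factors of ∂_1 are 1 so no torsion. So H_0 ≅ Z.
rank ∂_1 = 4, rank ∂_2 = 5 ⇒ b_1 = 9 − 4 − 5 = 0; all invariant factors of ∂_2 are 1 so no torsion. So H_1 ≅ 0.
rank ∂_2 = 5, rank ∂_3 = 0 ⇒ b_2 = 6 − 5 − 0 = 1. So H_2 ≅ Z.

H_0 ≅ Z,  H_1 = 0,  H_2 ≅ Z.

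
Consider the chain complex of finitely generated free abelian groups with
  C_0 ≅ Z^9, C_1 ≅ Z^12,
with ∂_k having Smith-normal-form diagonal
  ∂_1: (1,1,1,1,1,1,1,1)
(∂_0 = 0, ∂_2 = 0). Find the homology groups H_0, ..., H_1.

H_0 ≅ Z,  H_1 ≅ Z^4.

H_0: b_0 = 9 − 0 − 8 = 1; torsion from ∂_1 factors > 1: none. So H_0 ≅ Z.
H_1: b_1 = 12 − 8 − 0 = 4; torsion from ∂_2 factors > 1: none. So H_1 ≅ Z^4.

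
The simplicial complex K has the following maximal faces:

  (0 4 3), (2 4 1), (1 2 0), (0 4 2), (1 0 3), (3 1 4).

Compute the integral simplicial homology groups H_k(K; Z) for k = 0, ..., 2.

H_0 = Z,  H_1 = 0,  H_2 = Z.

Fix the vertex order 0 < 1 < 2 < 3 < 4 and write every simplex with vertices in increasing order. Then dim K = 2 and the simplices of K are:

  0-simplices (5): [0], [1], [2], [3], [4]
  1-simplices (9): [0,1], [0,2], [0,3], [0,4], [1,2], [1,3], [1,4], [2,4], [3,4]
  2-simplices (6): [0,1,2], [0,1,3], [0,2,4], [0,3,4], [1,2,4], [1,3,4]

so the chain groups are C_0 ≅ Z^5, C_1 ≅ Z^9, C_2 ≅ Z^6.

The boundary map ∂_1: C_1 → C_0 sends each edge [p,q] (with p < q) to q − p. For instance
  ∂[0,1] = [1] − [0].
The 5×9 boundary matrix has rank 4 and Smith normal form diag(1,1,1,1).

Boundary ∂_2: C_2 → C_1 sends each 2-simplex [p,q,r] to [q,r] − [p,r] + [p,q]. For instance
  ∂[1,2,4] = [2,4] − [1,4] + [1,2],
  ∂[0,1,3] = [1,3] − [0,3] + [0,1].
The 9×6 boundary matrix has rank 5 and Smith normal form diag(1,1,1,1,1).

Reading off H_k = ker ∂_k / im ∂_{k+1}:

  H_0: rank C_0 − rank ∂_1 = 5 − 4 = 1, and the invariant factors of ∂_1 are all 1, so H_0 = Z.
  H_1: rank ker ∂_1 − rank ∂_2 = (9 − 4) − 5 = 0, and the invariant factors of ∂_2 are all 1, so H_1 = 0.
  H_2: rank ker ∂_2 − rank ∂_3 = (6 − 5) − 0 = 1, and there is no ∂_3, so H_2 = Z.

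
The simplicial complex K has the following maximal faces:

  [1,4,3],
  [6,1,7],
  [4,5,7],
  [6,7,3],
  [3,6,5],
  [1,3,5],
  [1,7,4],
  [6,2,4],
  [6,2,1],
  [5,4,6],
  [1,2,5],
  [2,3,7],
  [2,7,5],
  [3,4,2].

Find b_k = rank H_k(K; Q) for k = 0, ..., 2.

b_0 = 1, b_1 = 2, b_2 = 1.

K has 7 vertices, 21 edges, 14 triangles.
rank ∂_0 = 0, rank ∂_1 = 6 ⇒ b_0 = 7 − 0 − 6 = 1; all invariant factors of ∂_1 are 1 so no torsion. So H_0 ≅ Z.
rank ∂_1 = 6, rank ∂_2 = 13 ⇒ b_1 = 21 − 6 − 13 = 2; all invariant factors of ∂_2 are 1 so no torsion. So H_1 ≅ Z^2.
rank ∂_2 = 13, rank ∂_3 = 0 ⇒ b_2 = 14 − 13 − 0 = 1. So H_2 ≅ Z.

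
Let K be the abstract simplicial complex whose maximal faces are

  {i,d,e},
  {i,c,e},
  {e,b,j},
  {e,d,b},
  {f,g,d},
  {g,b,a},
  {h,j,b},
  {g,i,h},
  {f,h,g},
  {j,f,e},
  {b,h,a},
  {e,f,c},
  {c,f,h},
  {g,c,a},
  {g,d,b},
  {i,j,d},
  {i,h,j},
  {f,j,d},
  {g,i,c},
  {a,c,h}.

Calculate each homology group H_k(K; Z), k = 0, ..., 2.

Take the total order a < b < c < d < e < f < g < h < i < j on the vertex set. Then K (dimension 2) consists of the simplices:

  0-simplices (10): a, b, c, d, e, f, g, h, i, j
  1-simplices (30): ab, ac, ag, ah, bd, be, bg, bh, bj, ce, cf, cg, ch, ci, de, df, dg, di, dj, ef, ei, ej, fg, fh, fj, gh, gi, hi, hj, ij
  2-simplices (20): abg, abh, acg, ach, bde, bdg, bej, bhj, cef, cei, cfh, cgi, dei, dfg, dfj, dij, efj, fgh, ghi, hij

Hence C_0 ≅ Z^10, C_1 ≅ Z^30, C_2 ≅ Z^20.

∂_1: C_1 → C_0 maps an edge to its endpoints' difference, ∂[p,q] = q − p. For instance
  ∂hj = j − h.
The resulting 10×30 matrix has rank 9, and its Smith normal form has invariant factors (1,1,1,1,1,1,1,1,1).

The boundary map ∂_2: C_2 → C_1 acts by ∂[p,q,r] = [q,r] − [p,r] + [p,q]. For instance
  ∂bhj = hj − bj + bh,
  ∂acg = cg − ag + ac.
The resulting 30×20 matrix has rank 20, and its Smith normal form has invariant factors (1,1,1,1,1,1,1,1,1,1,1,1,1,1,1,1,1,1,1,2).

Computing H_k = (kernel of ∂_k) / (image of ∂_{k+1}):

  H_0: rank C_0 − rank ∂_1 = 10 − 9 = 1, and the invariant factors of ∂_1 are all 1, so H_0 = Z.
  H_1: rank ker ∂_1 − rank ∂_2 = (30 − 9) − 20 = 1, and ∂_2 has invariant factor 2 > 1, so H_1 = Z × Z/2.
  H_2: rank ker ∂_2 − rank ∂_3 = (20 − 20) − 0 = 0, and there is no ∂_3, so H_2 = 0.

As a check, the Euler characteristic is 10 − 30 + 20 = 0, which agrees with 1 − 1 + 0 = 0.

H_0 ≅ Z,  H_1 ≅ Z × Z/2,  H_2 = 0.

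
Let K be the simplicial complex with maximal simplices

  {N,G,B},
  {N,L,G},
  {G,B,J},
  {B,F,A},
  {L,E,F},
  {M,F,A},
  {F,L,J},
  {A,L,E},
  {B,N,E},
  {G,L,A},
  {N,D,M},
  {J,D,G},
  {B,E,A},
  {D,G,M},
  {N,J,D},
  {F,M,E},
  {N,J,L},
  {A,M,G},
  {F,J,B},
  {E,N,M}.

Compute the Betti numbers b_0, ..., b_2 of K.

b_0 = 1, b_1 = 1, b_2 = 0.

Fix the vertex order A < B < D < E < F < G < J < L < M < N and write every simplex with vertices in increasing order. Then dim K = 2 and the simplices of K are:

  0-simplices (10): A, B, D, E, F, G, J, L, M, N
  1-simplices (30): AB, AE, AF, AG, AL, AM, BE, BF, BG, BJ, BN, DG, DJ, DM, DN, EF, EL, EM, EN, FJ, FL, FM, GJ, GL, GM, GN, JL, JN, LN, MN
  2-simplices (20): ABE, ABF, AEL, AFM, AGL, AGM, BEN, BFJ, BGJ, BGN, DGJ, DGM, DJN, DMN, EFL, EFM, EMN, FJL, GLN, JLN

so the chain groups are C_0 ≅ Z^10, C_1 ≅ Z^30, C_2 ≅ Z^20.

Boundary ∂_1: C_1 → C_0 maps an edge to its endpoints' difference, ∂[p,q] = q − p. For instance
  ∂GN = N − G.
The resulting 10×30 matrix has rank 9, and its Smith normal form has invariant factors (1,1,1,1,1,1,1,1,1).

∂_2: C_2 → C_1 maps a triangle to the signed sum of its edges. For instance
  ∂AGM = GM − AM + AG,
  ∂EFL = FL − EL + EF.
The 30×20 boundary matrix has rank 20 and Smith normal form diag(1,1,1,1,1,1,1,1,1,1,1,1,1,1,1,1,1,1,1,2).

From H_k ≅ ker(∂_k) / im(∂_{k+1}) we obtain:

  H_0: rank C_0 − rank ∂_1 = 10 − 9 = 1, and the invariant factors of ∂_1 are all 1, so H_0 = Z.
  H_1: rank ker ∂_1 − rank ∂_2 = (30 − 9) − 20 = 1, and ∂_2 has invariant factor 2 > 1, so H_1 = Z ⊕ Z_2.
  H_2: rank ker ∂_2 − rank ∂_3 = (20 − 20) − 0 = 0, and there is no ∂_3, so H_2 = 0.

Hence the Betti numbers are b_0 = 1, b_1 = 1, b_2 = 0.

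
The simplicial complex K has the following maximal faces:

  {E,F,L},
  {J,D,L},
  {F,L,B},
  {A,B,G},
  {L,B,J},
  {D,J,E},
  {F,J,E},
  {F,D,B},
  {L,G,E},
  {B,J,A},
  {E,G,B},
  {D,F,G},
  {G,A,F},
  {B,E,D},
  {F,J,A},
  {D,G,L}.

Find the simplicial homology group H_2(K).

H_2 = Z.

K has 8 vertices, 24 edges, 16 triangles.
rank ∂_2 = 15, rank ∂_3 = 0 ⇒ b_2 = 16 − 15 − 0 = 1. So H_2 = Z.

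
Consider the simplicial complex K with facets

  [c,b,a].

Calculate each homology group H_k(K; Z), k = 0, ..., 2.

Fix the vertex order a < b < c and write every simplex with vertices in increasing order. Then dim K = 2 and the simplices of K are:

  0-simplices (3): a, b, c
  1-simplices (3): ab, ac, bc
  2-simplices (1): abc

so the chain groups are C_0 ≅ Z^3, C_1 ≅ Z^3, C_2 ≅ Z^1.

The boundary map ∂_1: C_1 → C_0 is given by ∂[p,q] = [q] − [p]. For instance
  ∂bc = c − b.
The 3×3 boundary matrix has rank 2 and Smith normal form diag(1,1).

∂_2: C_2 → C_1 sends each 2-simplex [p,q,r] to [q,r] − [p,r] + [p,q]. For instance
  ∂abc = bc − ac + ab.
The 3×1 boundary matrix has rank 1 and Smith normal form diag(1).

Reading off H_k = ker ∂_k / im ∂_{k+1}:

  H_0: rank C_0 − rank ∂_1 = 3 − 2 = 1, and the invariant factors of ∂_1 are all 1, so H_0 = Z.
  H_1: rank ker ∂_1 − rank ∂_2 = (3 − 2) − 1 = 0, and the invariant factors of ∂_2 are all 1, so H_1 = 0.
  H_2: rank ker ∂_2 − rank ∂_3 = (1 − 1) − 0 = 0, and there is no ∂_3, so H_2 = 0.

H_0 ≅ Z,  H_1 = 0,  H_2 = 0.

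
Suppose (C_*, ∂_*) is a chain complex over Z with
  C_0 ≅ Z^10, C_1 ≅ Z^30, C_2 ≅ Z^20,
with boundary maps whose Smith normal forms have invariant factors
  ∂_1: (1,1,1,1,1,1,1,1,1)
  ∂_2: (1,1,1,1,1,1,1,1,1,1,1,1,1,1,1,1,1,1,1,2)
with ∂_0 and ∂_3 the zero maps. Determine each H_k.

H_0: b_0 = 10 − 0 − 9 = 1; torsion from ∂_1 factors > 1: none. So H_0 ≅ Z.
H_1: b_1 = 30 − 9 − 20 = 1; torsion from ∂_2 factors > 1: [2]. So H_1 ≅ Z ⊕ Z/2.
H_2: b_2 = 20 − 20 − 0 = 0; torsion from ∂_3 factors > 1: none. So H_2 ≅ 0.

H_0 ≅ Z,  H_1 ≅ Z ⊕ Z/2,  H_2 = 0.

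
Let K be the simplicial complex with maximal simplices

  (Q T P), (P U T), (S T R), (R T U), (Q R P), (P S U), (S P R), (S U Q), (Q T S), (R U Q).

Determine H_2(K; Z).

We work with the vertex ordering P < Q < R < S < T < U. The simplices of K, each written with vertices in increasing order, are:

  0-simplices (6): P, Q, R, S, T, U
  1-simplices (15): PQ, PR, PS, PT, PU, QR, QS, QT, QU, RS, RT, RU, ST, SU, TU
  2-simplices (10): PQR, PQT, PRS, PSU, PTU, QRU, QST, QSU, RST, RTU

so the chain groups are C_0 ≅ Z^6, C_1 ≅ Z^15, C_2 ≅ Z^10.

The boundary map ∂_1: C_1 → C_0 maps an edge to its endpoints' difference, ∂[p,q] = q − p. For instance
  ∂RU = U − R.
As a 6×15 matrix over Z this has rank 5, with invariant factors (1,1,1,1,1).

The boundary map ∂_2: C_2 → C_1 maps a triangle to the signed sum of its edges. For instance
  ∂PRS = RS − PS + PR,
  ∂QST = ST − QT + QS.
This gives a 15×10 integer matrix of rank 10; reducing to Smith normal form yields diagonal entries (1,1,1,1,1,1,1,1,1,2).

Reading off H_k = ker ∂_k / im ∂_{k+1}:

  H_2: rank ker ∂_2 − rank ∂_3 = (10 − 10) − 0 = 0, and there is no ∂_3, so H_2 = 0.

H_2 = 0.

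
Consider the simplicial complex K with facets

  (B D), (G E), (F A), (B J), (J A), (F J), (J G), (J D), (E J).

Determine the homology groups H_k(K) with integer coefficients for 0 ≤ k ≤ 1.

H_0 = Z,  H_1 = Z^3.

Order the vertices as A < B < D < E < F < G < J. Listing each simplex with vertices in this order, K has dimension 1 with simplices:

  0-simplices (7): A, B, D, E, F, G, J
  1-simplices (9): AF, AJ, BD, BJ, DJ, EG, EJ, FJ, GJ

so the chain groups are C_0 ≅ Z^7, C_1 ≅ Z^9.

∂_1: C_1 → C_0 maps an edge to its endpoints' difference, ∂[p,q] = q − p. For instance
  ∂BD = D − B.
The resulting 7×9 matrix has rank 6, and its Smith normal form has invariant factors (1,1,1,1,1,1).

Computing H_k = (kernel of ∂_k) / (image of ∂_{k+1}):

  H_0: rank C_0 − rank ∂_1 = 7 − 6 = 1, and the invariant factors of ∂_1 are all 1, so H_0 ≅ Z.
  H_1: rank ker ∂_1 − rank ∂_2 = (9 − 6) − 0 = 3, and there is no ∂_2, so H_1 ≅ Z^3.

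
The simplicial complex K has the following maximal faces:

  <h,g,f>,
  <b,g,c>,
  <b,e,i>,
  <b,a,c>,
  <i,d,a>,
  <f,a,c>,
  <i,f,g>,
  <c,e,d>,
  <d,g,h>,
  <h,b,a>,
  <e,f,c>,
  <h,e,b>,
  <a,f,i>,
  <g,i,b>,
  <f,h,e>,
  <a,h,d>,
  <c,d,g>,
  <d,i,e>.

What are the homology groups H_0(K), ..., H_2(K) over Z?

H_0 ≅ Z,  H_1 ≅ Z^2,  H_2 ≅ Z.

Fix the vertex order a < b < c < d < e < f < g < h < i and write every simplex with vertices in increasing order. Then dim K = 2 and the simplices of K are:

  0-simplices (9): a, b, c, d, e, f, g, h, i
  1-simplices (27): ab, ac, ad, af, ah, ai, bc, be, bg, bh, bi, cd, ce, cf, cg, de, dg, dh, di, ef, eh, ei, fg, fh, fi, gh, gi
  2-simplices (18): abc, abh, acf, adh, adi, afi, bcg, beh, bei, bgi, cde, cdg, cef, dei, dgh, efh, fgh, fgi

so the chain groups are C_0 ≅ Z^9, C_1 ≅ Z^27, C_2 ≅ Z^18.

Boundary ∂_1: C_1 → C_0 is given by ∂[p,q] = [q] − [p].
As a 9×27 matrix over Z this has rank 8, with invariant factors (1,1,1,1,1,1,1,1).

∂_2: C_2 → C_1 sends each 2-simplex [p,q,r] to [q,r] − [p,r] + [p,q]. For instance
  ∂efh = fh − eh + ef,
  ∂adh = dh − ah + ad.
This gives a 27×18 integer matrix of rank 17; reducing to Smith normal form yields diagonal entries (1,1,1,1,1,1,1,1,1,1,1,1,1,1,1,1,1).

Reading off H_k = ker ∂_k / im ∂_{k+1}:

  H_0: rank C_0 − rank ∂_1 = 9 − 8 = 1, and the invariant factors of ∂_1 are all 1, so H_0 = Z.
  H_1: rank ker ∂_1 − rank ∂_2 = (27 − 8) − 17 = 2, and the invariant factors of ∂_2 are all 1, so H_1 = Z^2.
  H_2: rank ker ∂_2 − rank ∂_3 = (18 − 17) − 0 = 1, and there is no ∂_3, so H_2 = Z.

(K is a triangulation of the torus T^2.)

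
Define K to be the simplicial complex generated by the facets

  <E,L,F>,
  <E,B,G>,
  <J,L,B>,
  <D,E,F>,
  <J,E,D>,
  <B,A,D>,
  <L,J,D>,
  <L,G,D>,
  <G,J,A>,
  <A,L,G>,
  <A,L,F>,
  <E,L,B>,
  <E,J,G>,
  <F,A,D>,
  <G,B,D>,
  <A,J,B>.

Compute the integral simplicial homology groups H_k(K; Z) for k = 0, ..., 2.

We work with the vertex ordering A < B < D < E < F < G < J < L. The simplices of K, each written with vertices in increasing order, are:

  0-simplices (8): A, B, D, E, F, G, J, L
  1-simplices (24): AB, AD, AF, AG, AJ, AL, BD, BE, BG, BJ, BL, DE, DF, DG, DJ, DL, EF, EG, EJ, EL, FL, GJ, GL, JL
  2-simplices (16): ABD, ABJ, ADF, AFL, AGJ, AGL, BDG, BEG, BEL, BJL, DEF, DEJ, DGL, DJL, EFL, EGJ

giving chain groups C_0 ≅ Z^8, C_1 ≅ Z^24, C_2 ≅ Z^16.

∂_1: C_1 → C_0 maps an edge to its endpoints' difference, ∂[p,q] = q − p. For instance
  ∂BL = L − B.
The 8×24 boundary matrix has rank 7 and Smith normal form diag(1,1,1,1,1,1,1).

Boundary ∂_2: C_2 → C_1 sends each 2-simplex [p,q,r] to [q,r] − [p,r] + [p,q]. For instance
  ∂DGL = GL − DL + DG,
  ∂BEL = EL − BL + BE.
The resulting 24×16 matrix has rank 15, and its Smith normal form has invariant factors (1,1,1,1,1,1,1,1,1,1,1,1,1,1,1).

From H_k ≅ ker(∂_k) / im(∂_{k+1}) we obtain:

  H_0: rank C_0 − rank ∂_1 = 8 − 7 = 1, and the invariant factors of ∂_1 are all 1, so H_0 = Z.
  H_1: rank ker ∂_1 − rank ∂_2 = (24 − 7) − 15 = 2, and the invariant factors of ∂_2 are all 1, so H_1 = Z^2.
  H_2: rank ker ∂_2 − rank ∂_3 = (16 − 15) − 0 = 1, and there is no ∂_3, so H_2 = Z.

(K is a triangulation of the torus T^2.)

H_0 ≅ Z,  H_1 ≅ Z^2,  H_2 ≅ Z.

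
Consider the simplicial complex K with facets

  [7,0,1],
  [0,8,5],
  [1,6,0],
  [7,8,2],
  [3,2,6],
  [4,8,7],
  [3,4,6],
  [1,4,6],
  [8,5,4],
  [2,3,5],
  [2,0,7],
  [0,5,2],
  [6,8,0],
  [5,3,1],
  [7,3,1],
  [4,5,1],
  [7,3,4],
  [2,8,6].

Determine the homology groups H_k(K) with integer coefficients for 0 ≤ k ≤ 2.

H_0 ≅ Z,  H_1 ≅ Z ⊕ Z/2Z,  H_2 = 0.

K has 9 vertices, 27 edges, 18 triangles.
rank ∂_0 = 0, rank ∂_1 = 8 ⇒ b_0 = 9 − 0 − 8 = 1; all invariant factors of ∂_1 are 1 so no torsion. So H_0 = Z.
rank ∂_1 = 8, rank ∂_2 = 18 ⇒ b_1 = 27 − 8 − 18 = 1; ∂_2 has invariant factor(s) [2] giving torsion. So H_1 = Z ⊕ Z/2Z.
rank ∂_2 = 18, rank ∂_3 = 0 ⇒ b_2 = 18 − 18 − 0 = 0. So H_2 = 0.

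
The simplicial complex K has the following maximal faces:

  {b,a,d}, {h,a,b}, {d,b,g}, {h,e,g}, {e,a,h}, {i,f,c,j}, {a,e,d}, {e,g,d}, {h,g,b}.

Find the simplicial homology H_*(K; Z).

H_0 = Z^2,  H_1 = 0,  H_2 = Z,  H_3 = 0.

K has 10 vertices, 18 edges, 12 triangles, 1 3-simplex.
rank ∂_0 = 0, rank ∂_1 = 8 ⇒ b_0 = 10 − 0 − 8 = 2; all invariant factors of ∂_1 are 1 so no torsion. So H_0 ≅ Z^2.
rank ∂_1 = 8, rank ∂_2 = 10 ⇒ b_1 = 18 − 8 − 10 = 0; all invariant factors of ∂_2 are 1 so no torsion. So H_1 ≅ 0.
rank ∂_2 = 10, rank ∂_3 = 1 ⇒ b_2 = 12 − 10 − 1 = 1; all invariant factors of ∂_3 are 1 so no torsion. So H_2 ≅ Z.
rank ∂_3 = 1, rank ∂_4 = 0 ⇒ b_3 = 1 − 1 − 0 = 0. So H_3 ≅ 0.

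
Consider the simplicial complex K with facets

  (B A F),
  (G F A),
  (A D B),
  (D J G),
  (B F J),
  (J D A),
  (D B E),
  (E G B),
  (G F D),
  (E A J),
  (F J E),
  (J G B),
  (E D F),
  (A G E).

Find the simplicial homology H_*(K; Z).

We work with the vertex ordering A < B < D < E < F < G < J. The simplices of K, each written with vertices in increasing order, are:

  0-simplices (7): A, B, D, E, F, G, J
  1-simplices (21): AB, AD, AE, AF, AG, AJ, BD, BE, BF, BG, BJ, DE, DF, DG, DJ, EF, EG, EJ, FG, FJ, GJ
  2-simplices (14): ABD, ABF, ADJ, AEG, AEJ, AFG, BDE, BEG, BFJ, BGJ, DEF, DFG, DGJ, EFJ

so the chain groups are C_0 ≅ Z^7, C_1 ≅ Z^21, C_2 ≅ Z^14.

Boundary ∂_1: C_1 → C_0 maps an edge to its endpoints' difference, ∂[p,q] = q − p. For instance
  ∂GJ = J − G.
This gives a 7×21 integer matrix of rank 6; reducing to Smith normal form yields diagonal entries (1,1,1,1,1,1).

Boundary ∂_2: C_2 → C_1 acts by ∂[p,q,r] = [q,r] − [p,r] + [p,q]. For instance
  ∂DEF = EF − DF + DE,
  ∂AEG = EG − AG + AE.
As a 21×14 matrix over Z this has rank 13, with invariant factors (1,1,1,1,1,1,1,1,1,1,1,1,1).

Now H_k = ker ∂_k / im ∂_{k+1}, so:

  H_0: rank C_0 − rank ∂_1 = 7 − 6 = 1, and the invariant factors of ∂_1 are all 1, so H_0 ≅ Z.
  H_1: rank ker ∂_1 − rank ∂_2 = (21 − 6) − 13 = 2, and the invariant factors of ∂_2 are all 1, so H_1 ≅ Z^2.
  H_2: rank ker ∂_2 − rank ∂_3 = (14 − 13) − 0 = 1, and there is no ∂_3, so H_2 ≅ Z.

H_0 ≅ Z,  H_1 ≅ Z^2,  H_2 ≅ Z.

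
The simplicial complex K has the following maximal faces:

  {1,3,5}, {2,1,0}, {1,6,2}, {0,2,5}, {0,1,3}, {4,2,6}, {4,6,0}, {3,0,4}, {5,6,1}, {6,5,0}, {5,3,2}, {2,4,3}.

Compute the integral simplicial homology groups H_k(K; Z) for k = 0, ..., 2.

H_0 ≅ Z,  H_1 ≅ Z/2Z,  H_2 = 0.

K has 7 vertices, 18 edges, 12 triangles.
rank ∂_0 = 0, rank ∂_1 = 6 ⇒ b_0 = 7 − 0 − 6 = 1; all invariant factors of ∂_1 are 1 so no torsion. So H_0 = Z.
rank ∂_1 = 6, rank ∂_2 = 12 ⇒ b_1 = 18 − 6 − 12 = 0; ∂_2 has invariant factor(s) [2] giving torsion. So H_1 = Z/2Z.
rank ∂_2 = 12, rank ∂_3 = 0 ⇒ b_2 = 12 − 12 − 0 = 0. So H_2 = 0.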